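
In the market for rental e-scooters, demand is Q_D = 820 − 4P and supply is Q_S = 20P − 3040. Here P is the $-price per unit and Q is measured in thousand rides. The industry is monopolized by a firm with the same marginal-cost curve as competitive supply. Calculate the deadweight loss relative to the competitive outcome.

In inverse form: demand P = 205 − 0.25Q, supply P = 152 + 0.05Q.
Competitive equilibrium: 205 − 0.25Q = 152 + 0.05Q → Q* = 176.6667, P* = 160.8333.
Marginal revenue: MR = 205 − 0.5Q. Set MR = MC: 205 − 0.5Q = 152 + 0.05Q → Q_m = 96.3636.
Price P_m = 205 − 0.25·96.3636 = 180.9091; MC(Q_m) = 152 + 0.05·96.3636 = 156.8182.
Competitive Q* = 176.6667, so ΔQ = 80.3031; wedge = 180.9091 − 156.8182 = 24.0909.
DWL = ½ × 80.3031 × 24.0909 = $967.29 thousand.

$967.29 thousand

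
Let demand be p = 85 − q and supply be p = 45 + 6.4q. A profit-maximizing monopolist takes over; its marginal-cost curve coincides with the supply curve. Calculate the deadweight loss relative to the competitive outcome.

1.53

Competitive equilibrium: 85 − q = 45 + 6.4q → q* = 5.4054, p* = 79.5946.
Marginal revenue: MR = 85 − 2q. Set MR = MC: 85 − 2q = 45 + 6.4q → q_m = 4.7619.
Price p_m = 85 − 1·4.7619 = 80.2381; MC(q_m) = 45 + 6.4·4.7619 = 75.4762.
Competitive q* = 5.4054, so Δq = 0.6435; wedge = 80.2381 − 75.4762 = 4.7619.
Deadweight loss = ½ × 0.6435 × 4.7619 = 1.53.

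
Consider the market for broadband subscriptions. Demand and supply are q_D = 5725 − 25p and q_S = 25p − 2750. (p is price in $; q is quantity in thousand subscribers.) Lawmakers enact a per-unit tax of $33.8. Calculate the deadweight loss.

$7140.25 thousand

In inverse form: demand p = 229 − 0.04q, supply p = 110 + 0.04q.
Competitive equilibrium: 229 − 0.04q = 110 + 0.04q → q* = 1487.5, p* = 169.5.
With the tax, the buyer price exceeds the seller price by 33.8: (229 − 0.04q) − (110 + 0.04q) = 33.8 → q' = 1065.
Δq = 1487.5 − 1065 = 422.5; the wedge equals the tax, 33.8.
Deadweight loss = ½ × 422.5 × 33.8 = $7140.25 thousand.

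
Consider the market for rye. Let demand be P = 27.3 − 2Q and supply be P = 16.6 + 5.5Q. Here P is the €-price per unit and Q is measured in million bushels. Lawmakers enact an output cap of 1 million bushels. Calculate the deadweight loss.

€0.68 million

Competitive equilibrium: 27.3 − 2Q = 16.6 + 5.5Q → Q* = 1.4267, P* = 24.4467.
At Q = 1: demand price = 27.3 − 2·1 = 25.3; supply price = 16.6 + 5.5·1 = 22.1.
ΔQ = 1.4267 − 1 = 0.4267; wedge = 25.3 − 22.1 = 3.2.
DWL = ½ × 0.4267 × 3.2 = €0.68 million.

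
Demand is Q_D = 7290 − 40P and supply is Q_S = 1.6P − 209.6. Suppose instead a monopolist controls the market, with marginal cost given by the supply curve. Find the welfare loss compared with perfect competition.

2.77

In inverse form: demand P = 182.25 − 0.025Q, supply P = 131 + 0.625Q.
Competitive equilibrium: 182.25 − 0.025Q = 131 + 0.625Q → Q* = 78.8462, P* = 180.2788.
Marginal revenue: MR = 182.25 − 0.05Q. Set MR = MC: 182.25 − 0.05Q = 131 + 0.625Q → Q_m = 75.9259.
Price P_m = 182.25 − 0.025·75.9259 = 180.3519; MC(Q_m) = 131 + 0.625·75.9259 = 178.4537.
Competitive Q* = 78.8462, so ΔQ = 2.9203; wedge = 180.3519 − 178.4537 = 1.8982.
Deadweight loss = ½ × 2.9203 × 1.8982 = 2.77.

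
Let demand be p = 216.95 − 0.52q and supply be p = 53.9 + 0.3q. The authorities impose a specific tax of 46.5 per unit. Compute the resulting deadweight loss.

Competitive equilibrium: 216.95 − 0.52q = 53.9 + 0.3q → q* = 198.8415, p* = 113.5524.
With the tax, the buyer price exceeds the seller price by 46.5: (216.95 − 0.52q) − (53.9 + 0.3q) = 46.5 → q' = 142.1341.
Δq = 198.8415 − 142.1341 = 56.7074; the wedge equals the tax, 46.5.
The triangle = ½ × 56.7074 × 46.5 = 1318.45.

1318.45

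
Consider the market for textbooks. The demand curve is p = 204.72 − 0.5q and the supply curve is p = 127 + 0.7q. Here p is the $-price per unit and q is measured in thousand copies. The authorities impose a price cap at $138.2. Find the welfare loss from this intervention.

$1426.91 thousand

Competitive equilibrium: 204.72 − 0.5q = 127 + 0.7q → q* = 64.7667, p* = 172.3367.
At the ceiling p = 138.2, quantity supplied = (138.2 − 127)/0.7 = 16.
Willingness to pay at q' = 16: 204.72 − 0.5·16 = 196.72.
Δq = 64.7667 − 16 = 48.7667; wedge = 196.72 − 138.2 = 58.52.
Welfare loss = ½ × 48.7667 × 58.52 = $1426.91 thousand.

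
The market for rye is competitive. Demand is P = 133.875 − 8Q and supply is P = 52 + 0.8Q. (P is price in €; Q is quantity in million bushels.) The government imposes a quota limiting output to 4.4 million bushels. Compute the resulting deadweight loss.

Competitive equilibrium: 133.875 − 8Q = 52 + 0.8Q → Q* = 9.304, P* = 59.4432.
At Q = 4.4: demand price = 133.875 − 8·4.4 = 98.675; supply price = 52 + 0.8·4.4 = 55.52.
ΔQ = 9.304 − 4.4 = 4.904; wedge = 98.675 − 55.52 = 43.155.
Welfare loss = ½ × 4.904 × 43.155 = €105.82 million.

€105.82 million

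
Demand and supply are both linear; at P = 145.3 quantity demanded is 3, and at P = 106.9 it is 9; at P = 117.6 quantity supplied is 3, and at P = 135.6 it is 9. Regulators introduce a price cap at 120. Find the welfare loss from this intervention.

Demand slope = (106.9 − 145.3)/(9 − 3) = −6.4, so P = 164.5 − 6.4Q.
Supply slope = (135.6 − 117.6)/(9 − 3) = 3, so P = 108.6 + 3Q.
Competitive equilibrium: 164.5 − 6.4Q = 108.6 + 3Q → Q* = 5.9468, P* = 126.4404.
At the ceiling P = 120, quantity supplied = (120 − 108.6)/3 = 3.8.
Willingness to pay at Q' = 3.8: 164.5 − 6.4·3.8 = 140.18.
ΔQ = 5.9468 − 3.8 = 2.1468; wedge = 140.18 − 120 = 20.18.
Deadweight loss = ½ × 2.1468 × 20.18 = 21.66.

21.66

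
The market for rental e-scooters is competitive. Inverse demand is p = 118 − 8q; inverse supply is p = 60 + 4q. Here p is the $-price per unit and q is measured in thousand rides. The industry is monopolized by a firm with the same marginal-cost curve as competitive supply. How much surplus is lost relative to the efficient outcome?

Competitive equilibrium: 118 − 8q = 60 + 4q → q* = 4.8333, p* = 79.3333.
Marginal revenue: MR = 118 − 16q. Set MR = MC: 118 − 16q = 60 + 4q → q_m = 2.9.
Price p_m = 118 − 8·2.9 = 94.8; MC(q_m) = 60 + 4·2.9 = 71.6.
Competitive q* = 4.8333, so Δq = 1.9333; wedge = 94.8 − 71.6 = 23.2.
Deadweight loss = ½ × 1.9333 × 23.2 = $22.43 thousand.

$22.43 thousand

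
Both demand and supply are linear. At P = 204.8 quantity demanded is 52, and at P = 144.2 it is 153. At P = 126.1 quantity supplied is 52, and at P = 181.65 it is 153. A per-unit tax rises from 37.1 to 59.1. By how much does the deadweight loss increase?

920.17

Demand slope = (144.2 − 204.8)/(153 − 52) = −0.6, so P = 236 − 0.6Q.
Supply slope = (181.65 − 126.1)/(153 − 52) = 0.55, so P = 97.5 + 0.55Q.
Competitive equilibrium: 236 − 0.6Q = 97.5 + 0.55Q → Q* = 120.4348, P* = 163.7391.
For a per-unit tax t: ΔQ = t/1.15, so DWL = ½·t·(t/1.15) = t²/2.3.
At t = 37.1: DWL = 598.439. At t = 59.1: DWL = 1518.613.
Increase = 1518.613 − 598.439 = 920.17.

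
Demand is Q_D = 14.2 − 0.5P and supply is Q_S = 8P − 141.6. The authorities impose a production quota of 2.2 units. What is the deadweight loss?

8.54

In inverse form: demand P = 28.4 − 2Q, supply P = 17.7 + 0.125Q.
Competitive equilibrium: 28.4 − 2Q = 17.7 + 0.125Q → Q* = 5.0353, P* = 18.3294.
At Q = 2.2: demand price = 28.4 − 2·2.2 = 24; supply price = 17.7 + 0.125·2.2 = 17.975.
ΔQ = 5.0353 − 2.2 = 2.8353; wedge = 24 − 17.975 = 6.025.
Welfare loss = ½ × 2.8353 × 6.025 = 8.54.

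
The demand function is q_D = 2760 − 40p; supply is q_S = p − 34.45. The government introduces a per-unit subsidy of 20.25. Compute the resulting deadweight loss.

In inverse form: demand p = 69 − 0.025q, supply p = 34.45 + q.
Competitive equilibrium: 69 − 0.025q = 34.45 + q → q* = 33.7073, p* = 68.1573.
The subsidy lowers effective supply by 20.25: p = 14.2 + q.
New quantity: 69 − 0.025q = 14.2 + q → q' = 53.4634.
Overproduction Δq = 53.4634 − 33.7073 = 19.7561; wedge = subsidy = 20.25.
DWL = ½ × 19.7561 × 20.25 = 200.03.

200.03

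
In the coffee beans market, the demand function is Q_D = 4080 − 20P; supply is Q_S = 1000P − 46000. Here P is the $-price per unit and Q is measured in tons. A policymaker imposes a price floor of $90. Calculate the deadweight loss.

In inverse form: demand P = 204 − 0.05Q, supply P = 46 + 0.001Q.
Competitive equilibrium: 204 − 0.05Q = 46 + 0.001Q → Q* = 3098.0392, P* = 49.098.
At the floor P = 90, quantity demanded = (204 − 90)/0.05 = 2280.
Sellers' marginal cost at Q' = 2280: 46 + 0.001·2280 = 48.28.
ΔQ = 3098.0392 − 2280 = 818.0392; wedge = 90 − 48.28 = 41.72.
DWL = ½ × 818.0392 × 41.72 = $17064.30.

$17064.30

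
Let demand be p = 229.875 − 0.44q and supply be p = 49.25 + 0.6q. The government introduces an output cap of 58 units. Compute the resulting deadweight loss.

6958.31

Competitive equilibrium: 229.875 − 0.44q = 49.25 + 0.6q → q* = 173.6779, p* = 153.4567.
At q = 58: demand price = 229.875 − 0.44·58 = 204.355; supply price = 49.25 + 0.6·58 = 84.05.
Δq = 173.6779 − 58 = 115.6779; wedge = 204.355 − 84.05 = 120.305.
The triangle = ½ × 115.6779 × 120.305 = 6958.31.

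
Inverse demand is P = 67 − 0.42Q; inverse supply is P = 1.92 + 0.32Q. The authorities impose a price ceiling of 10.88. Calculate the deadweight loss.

Competitive equilibrium: 67 − 0.42Q = 1.92 + 0.32Q → Q* = 87.9459, P* = 30.0627.
At the ceiling P = 10.88, quantity supplied = (10.88 − 1.92)/0.32 = 28.
Willingness to pay at Q' = 28: 67 − 0.42·28 = 55.24.
ΔQ = 87.9459 − 28 = 59.9459; wedge = 55.24 − 10.88 = 44.36.
The triangle = ½ × 59.9459 × 44.36 = 1329.60.

1329.60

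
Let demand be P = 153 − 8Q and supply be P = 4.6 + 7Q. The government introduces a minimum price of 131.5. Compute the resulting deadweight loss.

389.43

Competitive equilibrium: 153 − 8Q = 4.6 + 7Q → Q* = 9.8933, P* = 73.8533.
At the floor P = 131.5, quantity demanded = (153 − 131.5)/8 = 2.6875.
Sellers' marginal cost at Q' = 2.6875: 4.6 + 7·2.6875 = 23.4125.
ΔQ = 9.8933 − 2.6875 = 7.2058; wedge = 131.5 − 23.4125 = 108.0875.
Deadweight loss = ½ × 7.2058 × 108.0875 = 389.43.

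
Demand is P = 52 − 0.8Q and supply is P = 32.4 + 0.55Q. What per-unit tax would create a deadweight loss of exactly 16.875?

6.75

Competitive equilibrium: 52 − 0.8Q = 32.4 + 0.55Q → Q* = 14.5185, P* = 40.3852.
A tax t gives ΔQ = t/1.35 and wedge t, so DWL = t²/2.7.
t²/2.7 = 16.875 → t² = 45.5625 → t = 6.75.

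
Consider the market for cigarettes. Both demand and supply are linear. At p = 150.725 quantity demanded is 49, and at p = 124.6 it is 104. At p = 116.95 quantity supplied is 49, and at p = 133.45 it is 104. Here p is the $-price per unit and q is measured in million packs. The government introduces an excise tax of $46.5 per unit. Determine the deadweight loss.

$1395 million

Demand slope = (124.6 − 150.725)/(104 − 49) = −0.475, so p = 174 − 0.475q.
Supply slope = (133.45 − 116.95)/(104 − 49) = 0.3, so p = 102.25 + 0.3q.
Competitive equilibrium: 174 − 0.475q = 102.25 + 0.3q → q* = 92.5806, p* = 130.0242.
With the tax, the buyer price exceeds the seller price by 46.5: (174 − 0.475q) − (102.25 + 0.3q) = 46.5 → q' = 32.5806.
Δq = 92.5806 − 32.5806 = 60; the wedge equals the tax, 46.5.
Deadweight loss = ½ × 60 × 46.5 = $1395 million.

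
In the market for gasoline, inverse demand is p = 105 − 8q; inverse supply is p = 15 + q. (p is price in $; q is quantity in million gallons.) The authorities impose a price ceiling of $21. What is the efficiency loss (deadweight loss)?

$72 million

Competitive equilibrium: 105 − 8q = 15 + q → q* = 10, p* = 25.
At the ceiling p = 21, quantity supplied = (21 − 15)/1 = 6.
Willingness to pay at q' = 6: 105 − 8·6 = 57.
Δq = 10 − 6 = 4; wedge = 57 − 21 = 36.
Welfare loss = ½ × 4 × 36 = $72 million.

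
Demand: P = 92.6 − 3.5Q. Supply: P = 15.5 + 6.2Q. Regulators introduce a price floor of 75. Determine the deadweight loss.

Competitive equilibrium: 92.6 − 3.5Q = 15.5 + 6.2Q → Q* = 7.9485, P* = 64.7804.
At the floor P = 75, quantity demanded = (92.6 − 75)/3.5 = 5.0286.
Sellers' marginal cost at Q' = 5.0286: 15.5 + 6.2·5.0286 = 46.6773.
ΔQ = 7.9485 − 5.0286 = 2.9199; wedge = 75 − 46.6773 = 28.3227.
The triangle = ½ × 2.9199 × 28.3227 = 41.35.

41.35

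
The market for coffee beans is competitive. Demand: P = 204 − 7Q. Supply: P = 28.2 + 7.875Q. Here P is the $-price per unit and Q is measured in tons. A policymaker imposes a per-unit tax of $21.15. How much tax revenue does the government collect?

$219.89

Competitive equilibrium: 204 − 7Q = 28.2 + 7.875Q → Q* = 11.8185, P* = 121.2706.
With the tax, the buyer price exceeds the seller price by 21.15: (204 − 7Q) − (28.2 + 7.875Q) = 21.15 → Q' = 10.3966.
Tax revenue = 21.15 × 10.3966 = $219.89.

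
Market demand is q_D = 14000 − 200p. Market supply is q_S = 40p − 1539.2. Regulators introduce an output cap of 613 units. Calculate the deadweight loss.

In inverse form: demand p = 70 − 0.005q, supply p = 38.48 + 0.025q.
Competitive equilibrium: 70 − 0.005q = 38.48 + 0.025q → q* = 1050.6667, p* = 64.7467.
At q = 613: demand price = 70 − 0.005·613 = 66.935; supply price = 38.48 + 0.025·613 = 53.805.
Δq = 1050.6667 − 613 = 437.6667; wedge = 66.935 − 53.805 = 13.13.
Deadweight loss = ½ × 437.6667 × 13.13 = 2873.28.

2873.28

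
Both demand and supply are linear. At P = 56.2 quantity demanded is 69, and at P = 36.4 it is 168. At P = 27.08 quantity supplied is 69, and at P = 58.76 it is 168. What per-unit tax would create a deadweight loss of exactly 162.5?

Demand slope = (36.4 − 56.2)/(168 − 69) = −0.2, so P = 70 − 0.2Q.
Supply slope = (58.76 − 27.08)/(168 − 69) = 0.32, so P = 5 + 0.32Q.
Competitive equilibrium: 70 − 0.2Q = 5 + 0.32Q → Q* = 125, P* = 45.
A tax t gives ΔQ = t/0.52 and wedge t, so DWL = t²/1.04.
t²/1.04 = 162.5 → t² = 169 → t = 13.

13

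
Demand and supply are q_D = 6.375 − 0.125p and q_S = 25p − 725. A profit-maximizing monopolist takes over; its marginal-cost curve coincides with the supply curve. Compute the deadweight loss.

7.49

In inverse form: demand p = 51 − 8q, supply p = 29 + 0.04q.
Competitive equilibrium: 51 − 8q = 29 + 0.04q → q* = 2.7363, p* = 29.1095.
Marginal revenue: MR = 51 − 16q. Set MR = MC: 51 − 16q = 29 + 0.04q → q_m = 1.3716.
Price p_m = 51 − 8·1.3716 = 40.0272; MC(q_m) = 29 + 0.04·1.3716 = 29.0549.
Competitive q* = 2.7363, so Δq = 1.3647; wedge = 40.0272 − 29.0549 = 10.9723.
DWL = ½ × 1.3647 × 10.9723 = 7.49.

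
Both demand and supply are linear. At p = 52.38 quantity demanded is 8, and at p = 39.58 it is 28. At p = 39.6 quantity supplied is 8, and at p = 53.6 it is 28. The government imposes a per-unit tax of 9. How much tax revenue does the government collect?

97.39

Demand slope = (39.58 − 52.38)/(28 − 8) = −0.64, so p = 57.5 − 0.64q.
Supply slope = (53.6 − 39.6)/(28 − 8) = 0.7, so p = 34 + 0.7q.
Competitive equilibrium: 57.5 − 0.64q = 34 + 0.7q → q* = 17.5373, p* = 46.2761.
With the tax, the buyer price exceeds the seller price by 9: (57.5 − 0.64q) − (34 + 0.7q) = 9 → q' = 10.8209.
Tax revenue = 9 × 10.8209 = 97.39.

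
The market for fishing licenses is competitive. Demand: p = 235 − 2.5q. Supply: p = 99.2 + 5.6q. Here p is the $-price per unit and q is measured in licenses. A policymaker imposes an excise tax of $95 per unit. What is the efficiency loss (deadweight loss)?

Competitive equilibrium: 235 − 2.5q = 99.2 + 5.6q → q* = 16.7654, p* = 193.0864.
With the tax, the buyer price exceeds the seller price by 95: (235 − 2.5q) − (99.2 + 5.6q) = 95 → q' = 5.037.
Δq = 16.7654 − 5.037 = 11.7284; the wedge equals the tax, 95.
DWL = ½ × 11.7284 × 95 = $557.10.

$557.10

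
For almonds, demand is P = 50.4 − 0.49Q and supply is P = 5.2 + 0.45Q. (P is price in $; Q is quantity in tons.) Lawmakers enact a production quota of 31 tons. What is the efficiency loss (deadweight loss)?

Competitive equilibrium: 50.4 − 0.49Q = 5.2 + 0.45Q → Q* = 48.0851, P* = 26.8383.
At Q = 31: demand price = 50.4 − 0.49·31 = 35.21; supply price = 5.2 + 0.45·31 = 19.15.
ΔQ = 48.0851 − 31 = 17.0851; wedge = 35.21 − 19.15 = 16.06.
DWL = ½ × 17.0851 × 16.06 = $137.19.

$137.19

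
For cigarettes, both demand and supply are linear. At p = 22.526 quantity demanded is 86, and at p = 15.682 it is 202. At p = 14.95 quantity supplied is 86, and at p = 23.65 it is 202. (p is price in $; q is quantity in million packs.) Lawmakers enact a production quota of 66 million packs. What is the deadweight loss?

$392.48 million

Demand slope = (15.682 − 22.526)/(202 − 86) = −0.059, so p = 27.6 − 0.059q.
Supply slope = (23.65 − 14.95)/(202 − 86) = 0.075, so p = 8.5 + 0.075q.
Competitive equilibrium: 27.6 − 0.059q = 8.5 + 0.075q → q* = 142.5373, p* = 19.1903.
At q = 66: demand price = 27.6 − 0.059·66 = 23.706; supply price = 8.5 + 0.075·66 = 13.45.
Δq = 142.5373 − 66 = 76.5373; wedge = 23.706 − 13.45 = 10.256.
The triangle = ½ × 76.5373 × 10.256 = $392.48 million.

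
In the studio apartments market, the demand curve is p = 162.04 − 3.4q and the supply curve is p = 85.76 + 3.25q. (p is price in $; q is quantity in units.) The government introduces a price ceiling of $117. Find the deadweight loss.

Competitive equilibrium: 162.04 − 3.4q = 85.76 + 3.25q → q* = 11.4707, p* = 123.0397.
At the ceiling p = 117, quantity supplied = (117 − 85.76)/3.25 = 9.6123.
Willingness to pay at q' = 9.6123: 162.04 − 3.4·9.6123 = 129.3582.
Δq = 11.4707 − 9.6123 = 1.8584; wedge = 129.3582 − 117 = 12.3582.
Deadweight loss = ½ × 1.8584 × 12.3582 = $11.48.

$11.48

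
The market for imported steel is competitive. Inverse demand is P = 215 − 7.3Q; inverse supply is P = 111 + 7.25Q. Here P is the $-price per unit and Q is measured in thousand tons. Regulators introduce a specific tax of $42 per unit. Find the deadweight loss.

$60.62 thousand

Competitive equilibrium: 215 − 7.3Q = 111 + 7.25Q → Q* = 7.1478, P* = 162.8213.
With the tax, the buyer price exceeds the seller price by 42: (215 − 7.3Q) − (111 + 7.25Q) = 42 → Q' = 4.2612.
ΔQ = 7.1478 − 4.2612 = 2.8866; the wedge equals the tax, 42.
Welfare loss = ½ × 2.8866 × 42 = $60.62 thousand.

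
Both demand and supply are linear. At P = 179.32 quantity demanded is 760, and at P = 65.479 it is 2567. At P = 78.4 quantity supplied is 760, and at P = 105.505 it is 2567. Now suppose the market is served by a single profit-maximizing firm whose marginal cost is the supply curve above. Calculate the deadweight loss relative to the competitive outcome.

32843.04

Demand slope = (65.479 − 179.32)/(2567 − 760) = −0.063, so P = 227.2 − 0.063Q.
Supply slope = (105.505 − 78.4)/(2567 − 760) = 0.015, so P = 67 + 0.015Q.
Competitive equilibrium: 227.2 − 0.063Q = 67 + 0.015Q → Q* = 2053.84615, P* = 97.80769.
Marginal revenue: MR = 227.2 − 0.126Q. Set MR = MC: 227.2 − 0.126Q = 67 + 0.015Q → Q_m = 1136.17021.
Price P_m = 227.2 − 0.063·1136.17021 = 155.62128; MC(Q_m) = 67 + 0.015·1136.17021 = 84.04255.
Competitive Q* = 2053.84615, so ΔQ = 917.67594; wedge = 155.62128 − 84.04255 = 71.57873.
Welfare loss = ½ × 917.67594 × 71.57873 = 32843.04.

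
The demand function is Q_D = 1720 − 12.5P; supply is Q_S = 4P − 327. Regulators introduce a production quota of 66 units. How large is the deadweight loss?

1758.73

In inverse form: demand P = 137.6 − 0.08Q, supply P = 81.75 + 0.25Q.
Competitive equilibrium: 137.6 − 0.08Q = 81.75 + 0.25Q → Q* = 169.2424, P* = 124.0606.
At Q = 66: demand price = 137.6 − 0.08·66 = 132.32; supply price = 81.75 + 0.25·66 = 98.25.
ΔQ = 169.2424 − 66 = 103.2424; wedge = 132.32 − 98.25 = 34.07.
The triangle = ½ × 103.2424 × 34.07 = 1758.73.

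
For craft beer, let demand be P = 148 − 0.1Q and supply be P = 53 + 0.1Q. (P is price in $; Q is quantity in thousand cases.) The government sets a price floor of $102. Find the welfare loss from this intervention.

Competitive equilibrium: 148 − 0.1Q = 53 + 0.1Q → Q* = 475, P* = 100.5.
At the floor P = 102, quantity demanded = (148 − 102)/0.1 = 460.
Sellers' marginal cost at Q' = 460: 53 + 0.1·460 = 99.
ΔQ = 475 − 460 = 15; wedge = 102 − 99 = 3.
Deadweight loss = ½ × 15 × 3 = $22.50 thousand.

$22.50 thousand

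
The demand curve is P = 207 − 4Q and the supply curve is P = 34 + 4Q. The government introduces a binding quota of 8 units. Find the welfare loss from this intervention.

742.56

Competitive equilibrium: 207 − 4Q = 34 + 4Q → Q* = 21.625, P* = 120.5.
At Q = 8: demand price = 207 − 4·8 = 175; supply price = 34 + 4·8 = 66.
ΔQ = 21.625 − 8 = 13.625; wedge = 175 − 66 = 109.
Deadweight loss = ½ × 13.625 × 109 = 742.56.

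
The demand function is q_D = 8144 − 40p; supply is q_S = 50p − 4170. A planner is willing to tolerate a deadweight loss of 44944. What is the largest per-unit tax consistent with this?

In inverse form: demand p = 203.6 − 0.025q, supply p = 83.4 + 0.02q.
Competitive equilibrium: 203.6 − 0.025q = 83.4 + 0.02q → q* = 2671.1111, p* = 136.8222.
A tax t gives Δq = t/0.045 and wedge t, so DWL = t²/0.09.
t²/0.09 = 44944 → t² = 4044.96 → t = 63.6.

63.6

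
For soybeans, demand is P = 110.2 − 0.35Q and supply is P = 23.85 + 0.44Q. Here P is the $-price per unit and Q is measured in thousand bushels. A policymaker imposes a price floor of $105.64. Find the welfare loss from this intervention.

$3661.22 thousand

Competitive equilibrium: 110.2 − 0.35Q = 23.85 + 0.44Q → Q* = 109.3038, P* = 71.9437.
At the floor P = 105.64, quantity demanded = (110.2 − 105.64)/0.35 = 13.0286.
Sellers' marginal cost at Q' = 13.0286: 23.85 + 0.44·13.0286 = 29.5826.
ΔQ = 109.3038 − 13.0286 = 96.2752; wedge = 105.64 − 29.5826 = 76.0574.
DWL = ½ × 96.2752 × 76.0574 = $3661.22 thousand.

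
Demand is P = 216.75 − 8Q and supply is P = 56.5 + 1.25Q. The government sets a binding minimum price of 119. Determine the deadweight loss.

Competitive equilibrium: 216.75 − 8Q = 56.5 + 1.25Q → Q* = 17.3243, P* = 78.1554.
At the floor P = 119, quantity demanded = (216.75 − 119)/8 = 12.2188.
Sellers' marginal cost at Q' = 12.2188: 56.5 + 1.25·12.2188 = 71.7735.
ΔQ = 17.3243 − 12.2188 = 5.1055; wedge = 119 − 71.7735 = 47.2265.
Deadweight loss = ½ × 5.1055 × 47.2265 = 120.56.

120.56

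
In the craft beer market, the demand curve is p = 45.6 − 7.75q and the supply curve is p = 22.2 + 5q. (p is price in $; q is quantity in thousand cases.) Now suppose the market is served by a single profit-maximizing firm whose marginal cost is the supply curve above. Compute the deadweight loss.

$3.07 thousand

Competitive equilibrium: 45.6 − 7.75q = 22.2 + 5q → q* = 1.8353, p* = 31.3765.
Marginal revenue: MR = 45.6 − 15.5q. Set MR = MC: 45.6 − 15.5q = 22.2 + 5q → q_m = 1.1415.
Price p_m = 45.6 − 7.75·1.1415 = 36.7534; MC(q_m) = 22.2 + 5·1.1415 = 27.9075.
Competitive q* = 1.8353, so Δq = 0.6938; wedge = 36.7534 − 27.9075 = 8.8459.
DWL = ½ × 0.6938 × 8.8459 = $3.07 thousand.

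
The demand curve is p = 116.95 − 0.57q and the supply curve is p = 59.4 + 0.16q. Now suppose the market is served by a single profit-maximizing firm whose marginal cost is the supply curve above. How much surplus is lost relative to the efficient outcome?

Competitive equilibrium: 116.95 − 0.57q = 59.4 + 0.16q → q* = 78.83562, p* = 72.0137.
Marginal revenue: MR = 116.95 − 1.14q. Set MR = MC: 116.95 − 1.14q = 59.4 + 0.16q → q_m = 44.26923.
Price p_m = 116.95 − 0.57·44.26923 = 91.71654; MC(q_m) = 59.4 + 0.16·44.26923 = 66.48308.
Competitive q* = 78.83562, so Δq = 34.56639; wedge = 91.71654 − 66.48308 = 25.23346.
The triangle = ½ × 34.56639 × 25.23346 = 436.11.

436.11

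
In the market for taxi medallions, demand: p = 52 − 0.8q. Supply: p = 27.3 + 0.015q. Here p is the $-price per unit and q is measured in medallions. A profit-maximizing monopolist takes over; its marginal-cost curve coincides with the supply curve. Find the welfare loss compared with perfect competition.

$91.84

Competitive equilibrium: 52 − 0.8q = 27.3 + 0.015q → q* = 30.3067, p* = 27.7546.
Marginal revenue: MR = 52 − 1.6q. Set MR = MC: 52 − 1.6q = 27.3 + 0.015q → q_m = 15.2941.
Price p_m = 52 − 0.8·15.2941 = 39.7647; MC(q_m) = 27.3 + 0.015·15.2941 = 27.5294.
Competitive q* = 30.3067, so Δq = 15.0126; wedge = 39.7647 − 27.5294 = 12.2353.
Deadweight loss = ½ × 15.0126 × 12.2353 = $91.84.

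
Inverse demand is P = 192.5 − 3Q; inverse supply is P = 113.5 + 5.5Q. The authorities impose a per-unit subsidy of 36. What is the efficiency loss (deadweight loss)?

Competitive equilibrium: 192.5 − 3Q = 113.5 + 5.5Q → Q* = 9.2941, P* = 164.6176.
The subsidy lowers effective supply by 36: P = 77.5 + 5.5Q.
New quantity: 192.5 − 3Q = 77.5 + 5.5Q → Q' = 13.5294.
Overproduction ΔQ = 13.5294 − 9.2941 = 4.2353; wedge = subsidy = 36.
Welfare loss = ½ × 4.2353 × 36 = 76.24.

76.24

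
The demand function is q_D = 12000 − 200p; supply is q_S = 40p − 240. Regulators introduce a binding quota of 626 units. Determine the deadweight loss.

20674.14

In inverse form: demand p = 60 − 0.005q, supply p = 6 + 0.025q.
Competitive equilibrium: 60 − 0.005q = 6 + 0.025q → q* = 1800, p* = 51.
At q = 626: demand price = 60 − 0.005·626 = 56.87; supply price = 6 + 0.025·626 = 21.65.
Δq = 1800 − 626 = 1174; wedge = 56.87 − 21.65 = 35.22.
The triangle = ½ × 1174 × 35.22 = 20674.14.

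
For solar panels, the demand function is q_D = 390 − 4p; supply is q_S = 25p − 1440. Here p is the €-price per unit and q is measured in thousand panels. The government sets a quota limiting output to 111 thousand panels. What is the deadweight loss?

In inverse form: demand p = 97.5 − 0.25q, supply p = 57.6 + 0.04q.
Competitive equilibrium: 97.5 − 0.25q = 57.6 + 0.04q → q* = 137.5862, p* = 63.1034.
At q = 111: demand price = 97.5 − 0.25·111 = 69.75; supply price = 57.6 + 0.04·111 = 62.04.
Δq = 137.5862 − 111 = 26.5862; wedge = 69.75 − 62.04 = 7.71.
Welfare loss = ½ × 26.5862 × 7.71 = €102.49 thousand.

€102.49 thousand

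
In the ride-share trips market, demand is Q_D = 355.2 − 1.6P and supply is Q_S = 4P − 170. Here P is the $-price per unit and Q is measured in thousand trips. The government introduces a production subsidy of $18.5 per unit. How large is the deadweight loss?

In inverse form: demand P = 222 − 0.625Q, supply P = 42.5 + 0.25Q.
Competitive equilibrium: 222 − 0.625Q = 42.5 + 0.25Q → Q* = 205.1429, P* = 93.7857.
The subsidy lowers effective supply by 18.5: P = 24 + 0.25Q.
New quantity: 222 − 0.625Q = 24 + 0.25Q → Q' = 226.2857.
Overproduction ΔQ = 226.2857 − 205.1429 = 21.1428; wedge = subsidy = 18.5.
The triangle = ½ × 21.1428 × 18.5 = $195.57 thousand.

$195.57 thousand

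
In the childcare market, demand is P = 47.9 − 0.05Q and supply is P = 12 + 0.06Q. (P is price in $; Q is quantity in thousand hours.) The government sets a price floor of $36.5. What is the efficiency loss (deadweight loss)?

Competitive equilibrium: 47.9 − 0.05Q = 12 + 0.06Q → Q* = 326.3636, P* = 31.5818.
At the floor P = 36.5, quantity demanded = (47.9 − 36.5)/0.05 = 228.
Sellers' marginal cost at Q' = 228: 12 + 0.06·228 = 25.68.
ΔQ = 326.3636 − 228 = 98.3636; wedge = 36.5 − 25.68 = 10.82.
DWL = ½ × 98.3636 × 10.82 = $532.15 thousand.

$532.15 thousand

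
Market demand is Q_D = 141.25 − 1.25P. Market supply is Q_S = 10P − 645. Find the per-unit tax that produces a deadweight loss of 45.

9

In inverse form: demand P = 113 − 0.8Q, supply P = 64.5 + 0.1Q.
Competitive equilibrium: 113 − 0.8Q = 64.5 + 0.1Q → Q* = 53.8889, P* = 69.8889.
A tax t gives ΔQ = t/0.9 and wedge t, so DWL = t²/1.8.
t²/1.8 = 45 → t² = 81 → t = 9.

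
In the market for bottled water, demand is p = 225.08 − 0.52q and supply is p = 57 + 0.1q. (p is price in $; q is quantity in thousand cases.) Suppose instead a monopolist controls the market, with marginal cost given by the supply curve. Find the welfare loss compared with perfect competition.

Competitive equilibrium: 225.08 − 0.52q = 57 + 0.1q → q* = 271.09677, p* = 84.10968.
Marginal revenue: MR = 225.08 − 1.04q. Set MR = MC: 225.08 − 1.04q = 57 + 0.1q → q_m = 147.4386.
Price p_m = 225.08 − 0.52·147.4386 = 148.41193; MC(q_m) = 57 + 0.1·147.4386 = 71.74386.
Competitive q* = 271.09677, so Δq = 123.65817; wedge = 148.41193 − 71.74386 = 76.66807.
DWL = ½ × 123.65817 × 76.66807 = $4740.32 thousand.

$4740.32 thousand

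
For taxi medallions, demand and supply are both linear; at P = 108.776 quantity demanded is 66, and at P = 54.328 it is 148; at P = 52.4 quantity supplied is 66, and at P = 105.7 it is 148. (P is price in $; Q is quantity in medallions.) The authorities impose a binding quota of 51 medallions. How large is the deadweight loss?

Demand slope = (54.328 − 108.776)/(148 − 66) = −0.664, so P = 152.6 − 0.664Q.
Supply slope = (105.7 − 52.4)/(148 − 66) = 0.65, so P = 9.5 + 0.65Q.
Competitive equilibrium: 152.6 − 0.664Q = 9.5 + 0.65Q → Q* = 108.9041, P* = 80.2877.
At Q = 51: demand price = 152.6 − 0.664·51 = 118.736; supply price = 9.5 + 0.65·51 = 42.65.
ΔQ = 108.9041 − 51 = 57.9041; wedge = 118.736 − 42.65 = 76.086.
The triangle = ½ × 57.9041 × 76.086 = $2202.85.

$2202.85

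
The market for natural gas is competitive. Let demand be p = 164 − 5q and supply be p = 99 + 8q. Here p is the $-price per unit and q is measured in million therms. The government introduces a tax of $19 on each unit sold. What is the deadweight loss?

Competitive equilibrium: 164 − 5q = 99 + 8q → q* = 5, p* = 139.
With the tax, the buyer price exceeds the seller price by 19: (164 − 5q) − (99 + 8q) = 19 → q' = 3.5385.
Δq = 5 − 3.5385 = 1.4615; the wedge equals the tax, 19.
DWL = ½ × 1.4615 × 19 = $13.88 million.

$13.88 million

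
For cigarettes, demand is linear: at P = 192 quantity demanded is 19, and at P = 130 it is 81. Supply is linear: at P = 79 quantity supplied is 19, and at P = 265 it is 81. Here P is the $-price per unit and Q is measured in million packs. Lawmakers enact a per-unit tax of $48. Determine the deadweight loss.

Demand slope = (130 − 192)/(81 − 19) = −1, so P = 211 − Q.
Supply slope = (265 − 79)/(81 − 19) = 3, so P = 22 + 3Q.
Competitive equilibrium: 211 − Q = 22 + 3Q → Q* = 47.25, P* = 163.75.
With the tax, the buyer price exceeds the seller price by 48: (211 − Q) − (22 + 3Q) = 48 → Q' = 35.25.
ΔQ = 47.25 − 35.25 = 12; the wedge equals the tax, 48.
Deadweight loss = ½ × 12 × 48 = $288 million.

$288 million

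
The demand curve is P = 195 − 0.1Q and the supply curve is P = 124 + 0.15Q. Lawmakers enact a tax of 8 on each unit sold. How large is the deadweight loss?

128

Competitive equilibrium: 195 − 0.1Q = 124 + 0.15Q → Q* = 284, P* = 166.6.
With the tax, the buyer price exceeds the seller price by 8: (195 − 0.1Q) − (124 + 0.15Q) = 8 → Q' = 252.
ΔQ = 284 − 252 = 32; the wedge equals the tax, 8.
Welfare loss = ½ × 32 × 8 = 128.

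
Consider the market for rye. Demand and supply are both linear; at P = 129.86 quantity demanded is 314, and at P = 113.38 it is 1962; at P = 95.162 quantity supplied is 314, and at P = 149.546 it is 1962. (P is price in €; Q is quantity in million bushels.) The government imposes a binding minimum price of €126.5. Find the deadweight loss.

Demand slope = (113.38 − 129.86)/(1962 − 314) = −0.01, so P = 133 − 0.01Q.
Supply slope = (149.546 − 95.162)/(1962 − 314) = 0.033, so P = 84.8 + 0.033Q.
Competitive equilibrium: 133 − 0.01Q = 84.8 + 0.033Q → Q* = 1120.9302, P* = 121.7907.
At the floor P = 126.5, quantity demanded = (133 − 126.5)/0.01 = 650.
Sellers' marginal cost at Q' = 650: 84.8 + 0.033·650 = 106.25.
ΔQ = 1120.9302 − 650 = 470.9302; wedge = 126.5 − 106.25 = 20.25.
The triangle = ½ × 470.9302 × 20.25 = €4768.17 million.

€4768.17 million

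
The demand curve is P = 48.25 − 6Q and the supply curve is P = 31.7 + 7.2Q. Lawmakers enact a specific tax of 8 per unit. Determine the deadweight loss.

2.42

Competitive equilibrium: 48.25 − 6Q = 31.7 + 7.2Q → Q* = 1.2538, P* = 40.7273.
With the tax, the buyer price exceeds the seller price by 8: (48.25 − 6Q) − (31.7 + 7.2Q) = 8 → Q' = 0.6477.
ΔQ = 1.2538 − 0.6477 = 0.6061; the wedge equals the tax, 8.
The triangle = ½ × 0.6061 × 8 = 2.42.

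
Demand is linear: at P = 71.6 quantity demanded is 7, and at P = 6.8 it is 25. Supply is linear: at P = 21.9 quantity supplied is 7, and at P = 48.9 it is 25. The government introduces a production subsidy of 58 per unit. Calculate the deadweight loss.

329.80

Demand slope = (6.8 − 71.6)/(25 − 7) = −3.6, so P = 96.8 − 3.6Q.
Supply slope = (48.9 − 21.9)/(25 − 7) = 1.5, so P = 11.4 + 1.5Q.
Competitive equilibrium: 96.8 − 3.6Q = 11.4 + 1.5Q → Q* = 16.7451, P* = 36.5176.
The subsidy lowers effective supply by 58: P = 1.5Q − 46.6.
New quantity: 96.8 − 3.6Q = 1.5Q − 46.6 → Q' = 28.1176.
Overproduction ΔQ = 28.1176 − 16.7451 = 11.3725; wedge = subsidy = 58.
Welfare loss = ½ × 11.3725 × 58 = 329.80.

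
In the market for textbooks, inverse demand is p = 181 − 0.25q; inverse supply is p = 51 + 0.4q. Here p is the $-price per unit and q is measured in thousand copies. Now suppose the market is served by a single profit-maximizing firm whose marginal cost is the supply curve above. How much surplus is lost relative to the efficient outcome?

$1003.09 thousand

Competitive equilibrium: 181 − 0.25q = 51 + 0.4q → q* = 200, p* = 131.
Marginal revenue: MR = 181 − 0.5q. Set MR = MC: 181 − 0.5q = 51 + 0.4q → q_m = 144.4444.
Price p_m = 181 − 0.25·144.4444 = 144.8889; MC(q_m) = 51 + 0.4·144.4444 = 108.7778.
Competitive q* = 200, so Δq = 55.5556; wedge = 144.8889 − 108.7778 = 36.1111.
DWL = ½ × 55.5556 × 36.1111 = $1003.09 thousand.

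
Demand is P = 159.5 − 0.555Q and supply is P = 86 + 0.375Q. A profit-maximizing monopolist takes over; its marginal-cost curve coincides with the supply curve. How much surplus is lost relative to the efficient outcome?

Competitive equilibrium: 159.5 − 0.555Q = 86 + 0.375Q → Q* = 79.0323, P* = 115.6371.
Marginal revenue: MR = 159.5 − 1.11Q. Set MR = MC: 159.5 − 1.11Q = 86 + 0.375Q → Q_m = 49.4949.
Price P_m = 159.5 − 0.555·49.4949 = 132.0303; MC(Q_m) = 86 + 0.375·49.4949 = 104.5606.
Competitive Q* = 79.0323, so ΔQ = 29.5374; wedge = 132.0303 − 104.5606 = 27.4697.
DWL = ½ × 29.5374 × 27.4697 = 405.69.

405.69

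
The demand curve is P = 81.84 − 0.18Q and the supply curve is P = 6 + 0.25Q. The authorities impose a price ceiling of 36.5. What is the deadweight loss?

Competitive equilibrium: 81.84 − 0.18Q = 6 + 0.25Q → Q* = 176.3721, P* = 50.093.
At the ceiling P = 36.5, quantity supplied = (36.5 − 6)/0.25 = 122.
Willingness to pay at Q' = 122: 81.84 − 0.18·122 = 59.88.
ΔQ = 176.3721 − 122 = 54.3721; wedge = 59.88 − 36.5 = 23.38.
DWL = ½ × 54.3721 × 23.38 = 635.61.

635.61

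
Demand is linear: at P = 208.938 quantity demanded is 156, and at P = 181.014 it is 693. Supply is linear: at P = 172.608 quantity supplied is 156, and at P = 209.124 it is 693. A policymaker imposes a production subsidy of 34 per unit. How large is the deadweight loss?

Demand slope = (181.014 − 208.938)/(693 − 156) = −0.052, so P = 217.05 − 0.052Q.
Supply slope = (209.124 − 172.608)/(693 − 156) = 0.068, so P = 162 + 0.068Q.
Competitive equilibrium: 217.05 − 0.052Q = 162 + 0.068Q → Q* = 458.75, P* = 193.195.
The subsidy lowers effective supply by 34: P = 128 + 0.068Q.
New quantity: 217.05 − 0.052Q = 128 + 0.068Q → Q' = 742.0833.
Overproduction ΔQ = 742.0833 − 458.75 = 283.3333; wedge = subsidy = 34.
Deadweight loss = ½ × 283.3333 × 34 = 4816.67.

4816.67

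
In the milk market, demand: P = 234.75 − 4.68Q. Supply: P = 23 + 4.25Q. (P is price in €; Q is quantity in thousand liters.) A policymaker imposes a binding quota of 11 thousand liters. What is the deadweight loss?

Competitive equilibrium: 234.75 − 4.68Q = 23 + 4.25Q → Q* = 23.7122, P* = 123.7769.
At Q = 11: demand price = 234.75 − 4.68·11 = 183.27; supply price = 23 + 4.25·11 = 69.75.
ΔQ = 23.7122 − 11 = 12.7122; wedge = 183.27 − 69.75 = 113.52.
Deadweight loss = ½ × 12.7122 × 113.52 = €721.54 thousand.

€721.54 thousand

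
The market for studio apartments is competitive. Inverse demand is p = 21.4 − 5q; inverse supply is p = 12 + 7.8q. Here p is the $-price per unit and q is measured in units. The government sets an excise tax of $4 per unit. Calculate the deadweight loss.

Competitive equilibrium: 21.4 − 5q = 12 + 7.8q → q* = 0.7344, p* = 17.7281.
With the tax, the buyer price exceeds the seller price by 4: (21.4 − 5q) − (12 + 7.8q) = 4 → q' = 0.4219.
Δq = 0.7344 − 0.4219 = 0.3125; the wedge equals the tax, 4.
Deadweight loss = ½ × 0.3125 × 4 = $0.625.

$0.625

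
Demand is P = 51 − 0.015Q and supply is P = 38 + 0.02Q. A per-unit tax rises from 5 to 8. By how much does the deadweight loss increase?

Competitive equilibrium: 51 − 0.015Q = 38 + 0.02Q → Q* = 371.4286, P* = 45.4286.
For a per-unit tax t: ΔQ = t/0.035, so DWL = ½·t·(t/0.035) = t²/0.07.
At t = 5: DWL = 357.143. At t = 8: DWL = 914.286.
Increase = 914.286 − 357.143 = 557.14.

557.14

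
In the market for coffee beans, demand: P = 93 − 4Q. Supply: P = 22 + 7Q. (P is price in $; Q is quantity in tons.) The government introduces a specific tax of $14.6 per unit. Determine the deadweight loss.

$9.69

Competitive equilibrium: 93 − 4Q = 22 + 7Q → Q* = 6.4545, P* = 67.1818.
With the tax, the buyer price exceeds the seller price by 14.6: (93 − 4Q) − (22 + 7Q) = 14.6 → Q' = 5.1273.
ΔQ = 6.4545 − 5.1273 = 1.3272; the wedge equals the tax, 14.6.
Welfare loss = ½ × 1.3272 × 14.6 = $9.69.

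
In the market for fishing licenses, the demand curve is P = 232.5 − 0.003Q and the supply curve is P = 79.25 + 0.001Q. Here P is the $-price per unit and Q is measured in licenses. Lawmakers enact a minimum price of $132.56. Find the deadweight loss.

$49983.33

Competitive equilibrium: 232.5 − 0.003Q = 79.25 + 0.001Q → Q* = 38312.5, P* = 117.5625.
At the floor P = 132.56, quantity demanded = (232.5 − 132.56)/0.003 = 33313.3333333.
Sellers' marginal cost at Q' = 33313.3333333: 79.25 + 0.001·33313.3333333 = 112.5633333.
ΔQ = 38312.5 − 33313.3333333 = 4999.1666667; wedge = 132.56 − 112.5633333 = 19.9966667.
The triangle = ½ × 4999.1666667 × 19.9966667 = $49983.33.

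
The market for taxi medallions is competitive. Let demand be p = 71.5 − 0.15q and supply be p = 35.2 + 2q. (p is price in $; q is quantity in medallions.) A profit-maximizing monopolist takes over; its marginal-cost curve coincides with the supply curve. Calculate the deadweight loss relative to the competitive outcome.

$1.30

Competitive equilibrium: 71.5 − 0.15q = 35.2 + 2q → q* = 16.8837, p* = 68.9674.
Marginal revenue: MR = 71.5 − 0.3q. Set MR = MC: 71.5 − 0.3q = 35.2 + 2q → q_m = 15.7826.
Price p_m = 71.5 − 0.15·15.7826 = 69.1326; MC(q_m) = 35.2 + 2·15.7826 = 66.7652.
Competitive q* = 16.8837, so Δq = 1.1011; wedge = 69.1326 − 66.7652 = 2.3674.
Deadweight loss = ½ × 1.1011 × 2.3674 = $1.30.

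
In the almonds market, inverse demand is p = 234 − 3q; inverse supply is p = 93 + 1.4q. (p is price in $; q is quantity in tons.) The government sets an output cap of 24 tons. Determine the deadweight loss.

$142.40

Competitive equilibrium: 234 − 3q = 93 + 1.4q → q* = 32.04545, p* = 137.86364.
At q = 24: demand price = 234 − 3·24 = 162; supply price = 93 + 1.4·24 = 126.6.
Δq = 32.04545 − 24 = 8.04545; wedge = 162 − 126.6 = 35.4.
The triangle = ½ × 8.04545 × 35.4 = $142.40.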